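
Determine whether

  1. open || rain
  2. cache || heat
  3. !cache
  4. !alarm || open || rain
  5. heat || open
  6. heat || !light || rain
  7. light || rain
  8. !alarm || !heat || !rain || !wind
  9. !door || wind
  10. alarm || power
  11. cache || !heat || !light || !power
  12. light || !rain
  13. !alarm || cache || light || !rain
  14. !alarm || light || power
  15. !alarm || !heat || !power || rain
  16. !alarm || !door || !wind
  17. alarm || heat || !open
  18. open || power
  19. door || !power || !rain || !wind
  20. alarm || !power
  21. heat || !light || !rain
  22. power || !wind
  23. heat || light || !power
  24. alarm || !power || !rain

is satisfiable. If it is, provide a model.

Unit clause (!cache) forces cache = False.
In (cache || heat) only heat is left, so heat = True.
Try wind = True:
  (power || !wind) forces power = True.
  (cache || !heat || !light || !power) forces light = False.
  (light || rain) forces rain = True.
  clause (light || !rain) is falsified — backtrack.
So wind = False.
  then (!door || wind) forces door = False.
Set rain = False.
  then (open || rain) forces open = True.
  then (light || rain) forces light = True.
  then (cache || !heat || !light || !power) forces power = False.
  then (alarm || power) forces alarm = True.
All clauses satisfied.

heat = True; wind = False; rain = False; power = False; open = True; door = False; alarm = True; light = True; cache = False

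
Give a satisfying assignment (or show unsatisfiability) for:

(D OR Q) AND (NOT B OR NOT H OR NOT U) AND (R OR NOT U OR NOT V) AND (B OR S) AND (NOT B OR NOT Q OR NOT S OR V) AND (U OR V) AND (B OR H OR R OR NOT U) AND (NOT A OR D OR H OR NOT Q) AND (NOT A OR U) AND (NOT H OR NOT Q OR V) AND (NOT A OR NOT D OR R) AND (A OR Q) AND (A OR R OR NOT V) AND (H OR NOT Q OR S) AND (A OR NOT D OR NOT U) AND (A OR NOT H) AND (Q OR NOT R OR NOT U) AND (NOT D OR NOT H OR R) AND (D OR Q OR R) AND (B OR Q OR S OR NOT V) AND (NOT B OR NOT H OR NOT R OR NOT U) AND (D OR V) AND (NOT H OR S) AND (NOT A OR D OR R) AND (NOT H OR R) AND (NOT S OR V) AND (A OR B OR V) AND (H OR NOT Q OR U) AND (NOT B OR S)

S=T, Q=T, H=T, A=T, B=F, R=T, D=F, V=T, U=T

Set S = True.
  then (NOT S OR V) forces V = True.
Try Q = False:
  (D OR Q) forces D = True.
  (A OR Q) forces A = True.
  (NOT A OR U) forces U = True.
  (R OR NOT U OR NOT V) forces R = True.
  clause (Q OR NOT R OR NOT U) is falsified — backtrack.
So Q = True.
Set H = True.
  then (A OR NOT H) forces A = True.
  then (NOT H OR R) forces R = True.
  then (NOT A OR U) forces U = True.
  then (NOT B OR NOT H OR NOT R OR NOT U) forces B = False.
Set D = False.
All clauses satisfied.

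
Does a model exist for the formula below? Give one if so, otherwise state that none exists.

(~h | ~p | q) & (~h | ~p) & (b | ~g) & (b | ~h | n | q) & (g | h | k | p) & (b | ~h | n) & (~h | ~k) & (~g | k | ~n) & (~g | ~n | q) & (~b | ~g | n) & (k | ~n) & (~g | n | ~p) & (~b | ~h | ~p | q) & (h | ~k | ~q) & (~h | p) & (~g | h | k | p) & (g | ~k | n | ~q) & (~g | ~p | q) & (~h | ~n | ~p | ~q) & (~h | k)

n=F; k=F; b=T; h=F; q=F; p=T; g=F

Set n = False.
Set k = False.
  then (~h | k) forces h = False.
Set b = True.
  then (~b | ~g | n) forces g = False.
  then (g | h | k | p) forces p = True.
Set q = False.
All clauses satisfied.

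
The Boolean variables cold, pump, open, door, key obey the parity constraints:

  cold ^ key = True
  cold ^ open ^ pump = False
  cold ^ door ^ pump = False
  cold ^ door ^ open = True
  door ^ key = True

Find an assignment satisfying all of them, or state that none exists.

cold: True, pump: False, open: True, door: True, key: False

cold ^ key = T ^ F = True ✓
cold ^ open ^ pump = T ^ T ^ F = False ✓
cold ^ door ^ pump = T ^ T ^ F = False ✓
cold ^ door ^ open = T ^ T ^ T = True ✓
door ^ key = T ^ F = True ✓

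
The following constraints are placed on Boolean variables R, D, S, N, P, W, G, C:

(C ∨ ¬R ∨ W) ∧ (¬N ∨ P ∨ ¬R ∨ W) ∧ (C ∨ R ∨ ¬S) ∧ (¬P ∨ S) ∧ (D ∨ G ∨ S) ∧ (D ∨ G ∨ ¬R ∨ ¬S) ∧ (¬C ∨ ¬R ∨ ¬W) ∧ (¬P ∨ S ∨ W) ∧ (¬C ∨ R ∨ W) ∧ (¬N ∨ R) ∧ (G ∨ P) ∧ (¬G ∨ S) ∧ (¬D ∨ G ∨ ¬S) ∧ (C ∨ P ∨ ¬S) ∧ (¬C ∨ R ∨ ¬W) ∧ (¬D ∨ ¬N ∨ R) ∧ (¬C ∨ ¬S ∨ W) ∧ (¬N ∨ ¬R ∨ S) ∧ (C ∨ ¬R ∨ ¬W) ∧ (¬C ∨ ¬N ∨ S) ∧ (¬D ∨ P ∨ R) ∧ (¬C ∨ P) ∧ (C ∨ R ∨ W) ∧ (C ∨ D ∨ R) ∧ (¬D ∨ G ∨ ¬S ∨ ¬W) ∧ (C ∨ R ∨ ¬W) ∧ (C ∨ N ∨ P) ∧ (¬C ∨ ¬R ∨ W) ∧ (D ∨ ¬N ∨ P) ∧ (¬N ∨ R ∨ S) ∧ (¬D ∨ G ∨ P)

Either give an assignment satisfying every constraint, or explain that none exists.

Case C = True:
  (¬C ∨ P) forces P = True.
  (¬P ∨ S) forces S = True.
  (¬C ∨ ¬S ∨ W) forces W = True.
  (¬C ∨ ¬R ∨ ¬W) forces R = False.
  Clause (¬C ∨ R ∨ ¬W) is falsified — contradiction.
Case C = False:
  If R = True:
    (C ∨ ¬R ∨ W) forces W = True.
    clause (C ∨ ¬R ∨ ¬W) is falsified.
  If R = False:
    (C ∨ R ∨ ¬S) forces S = False.
    (¬P ∨ S) forces P = False.
    (¬N ∨ R) forces N = False.
    clause (C ∨ N ∨ P) is falsified.
  Every sub-case reaches a contradiction.
Both cases fail, so the formula is unsatisfiable.

No satisfying assignment exists.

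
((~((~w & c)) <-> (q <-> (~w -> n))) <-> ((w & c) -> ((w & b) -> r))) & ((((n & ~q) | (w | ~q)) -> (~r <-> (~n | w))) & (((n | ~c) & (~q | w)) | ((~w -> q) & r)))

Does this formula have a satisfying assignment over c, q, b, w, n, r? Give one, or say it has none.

c = True, q = True, b = False, w = True, n = True, r = False

  (~((~w & c)) <-> (q <-> (~w -> n))) <-> ((w & c) -> ((w & b) -> r)) = True
    ~((~w & c)) <-> (q <-> (~w -> n)) = True
      ~((~w & c)) = True
        ~w & c = False
          ~w = False
      q <-> (~w -> n) = True
        ~w -> n = True
          ~w = False
    (w & c) -> ((w & b) -> r) = True
      w & c = True
      (w & b) -> r = True
        w & b = False
  (((n & ~q) | (w | ~q)) -> (~r <-> (~n | w))) & (((n | ~c) & (~q | w)) | ((~w -> q) & r)) = True
    ((n & ~q) | (w | ~q)) -> (~r <-> (~n | w)) = True
      (n & ~q) | (w | ~q) = True
        n & ~q = False
          ~q = False
        w | ~q = True
          ~q = False
      ~r <-> (~n | w) = True
        ~r = True
        ~n | w = True
          ~n = False
    ((n | ~c) & (~q | w)) | ((~w -> q) & r) = True
      (n | ~c) & (~q | w) = True
        n | ~c = True
          ~c = False
        ~q | w = True
          ~q = False
      (~w -> q) & r = False
        ~w -> q = True
          ~w = False
Both conjuncts True, so the formula holds.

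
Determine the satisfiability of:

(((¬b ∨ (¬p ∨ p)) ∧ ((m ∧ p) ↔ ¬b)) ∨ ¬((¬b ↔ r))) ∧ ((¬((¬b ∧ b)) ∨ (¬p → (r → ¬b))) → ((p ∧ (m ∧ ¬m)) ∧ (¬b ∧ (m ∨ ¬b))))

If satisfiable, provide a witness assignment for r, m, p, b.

UNSATISFIABLE

The conjunct (¬((¬b ∧ b)) ∨ (¬p → (r → ¬b))) → ((p ∧ (m ∧ ¬m)) ∧ (¬b ∧ (m ∨ ¬b))) is unsatisfiable on its own:
  b = True: this becomes (True ∨ (¬p → ¬r)) → ((p ∧ (m ∧ ¬m)) ∧ False) = False.
  b = False: simplifies to p ∧ (m ∧ ¬m).
    m = True: the conjunct ¬m is False.
    m = False: the conjunct m is False.
So the whole conjunction is unsatisfiable.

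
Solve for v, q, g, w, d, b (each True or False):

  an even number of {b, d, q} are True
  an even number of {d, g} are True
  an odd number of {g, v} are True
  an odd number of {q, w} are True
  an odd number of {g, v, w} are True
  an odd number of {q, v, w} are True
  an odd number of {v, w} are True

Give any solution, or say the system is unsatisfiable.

Unsatisfiable — no assignment works.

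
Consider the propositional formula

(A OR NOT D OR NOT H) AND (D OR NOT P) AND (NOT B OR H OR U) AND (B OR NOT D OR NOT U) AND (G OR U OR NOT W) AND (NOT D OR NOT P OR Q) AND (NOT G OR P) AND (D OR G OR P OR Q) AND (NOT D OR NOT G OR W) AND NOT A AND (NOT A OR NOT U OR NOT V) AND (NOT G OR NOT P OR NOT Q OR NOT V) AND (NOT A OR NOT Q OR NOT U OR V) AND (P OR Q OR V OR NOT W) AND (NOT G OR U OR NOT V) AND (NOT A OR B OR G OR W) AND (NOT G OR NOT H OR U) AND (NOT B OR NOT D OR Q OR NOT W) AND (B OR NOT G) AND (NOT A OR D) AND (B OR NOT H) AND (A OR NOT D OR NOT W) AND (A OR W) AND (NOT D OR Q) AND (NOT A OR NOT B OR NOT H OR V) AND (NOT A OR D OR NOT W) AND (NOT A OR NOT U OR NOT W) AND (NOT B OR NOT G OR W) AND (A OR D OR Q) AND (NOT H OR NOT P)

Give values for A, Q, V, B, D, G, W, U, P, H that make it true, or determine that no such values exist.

Unit clause (NOT A) forces A = False.
In (A OR W) only W is left, so W = True.
In (A OR NOT D OR NOT W) only NOT D is left, so D = False.
In (A OR D OR Q) only Q is left, so Q = True.
In (D OR NOT P) only NOT P is left, so P = False.
In (NOT G OR P) only NOT G is left, so G = False.
In (G OR U OR NOT W) only U is left, so U = True.
Set V = True.
Set B = False.
  then (B OR NOT H) forces H = False.
All clauses satisfied.

A: False, Q: True, V: True, B: False, D: False, G: False, W: True, U: True, P: False, H: False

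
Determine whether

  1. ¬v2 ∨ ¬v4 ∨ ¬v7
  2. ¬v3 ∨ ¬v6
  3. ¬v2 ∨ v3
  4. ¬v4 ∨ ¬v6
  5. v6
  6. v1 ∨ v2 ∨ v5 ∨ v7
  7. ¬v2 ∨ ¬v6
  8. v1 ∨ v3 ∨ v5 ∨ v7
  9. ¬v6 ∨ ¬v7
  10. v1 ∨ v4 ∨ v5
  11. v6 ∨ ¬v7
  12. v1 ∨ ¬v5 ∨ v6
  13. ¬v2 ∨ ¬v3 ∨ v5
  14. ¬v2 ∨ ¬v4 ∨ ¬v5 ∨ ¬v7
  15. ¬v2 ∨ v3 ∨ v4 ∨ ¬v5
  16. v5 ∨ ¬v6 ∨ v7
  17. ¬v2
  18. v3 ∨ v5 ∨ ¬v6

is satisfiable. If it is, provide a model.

v1=F; v2=F; v3=F; v4=F; v5=T; v6=T; v7=F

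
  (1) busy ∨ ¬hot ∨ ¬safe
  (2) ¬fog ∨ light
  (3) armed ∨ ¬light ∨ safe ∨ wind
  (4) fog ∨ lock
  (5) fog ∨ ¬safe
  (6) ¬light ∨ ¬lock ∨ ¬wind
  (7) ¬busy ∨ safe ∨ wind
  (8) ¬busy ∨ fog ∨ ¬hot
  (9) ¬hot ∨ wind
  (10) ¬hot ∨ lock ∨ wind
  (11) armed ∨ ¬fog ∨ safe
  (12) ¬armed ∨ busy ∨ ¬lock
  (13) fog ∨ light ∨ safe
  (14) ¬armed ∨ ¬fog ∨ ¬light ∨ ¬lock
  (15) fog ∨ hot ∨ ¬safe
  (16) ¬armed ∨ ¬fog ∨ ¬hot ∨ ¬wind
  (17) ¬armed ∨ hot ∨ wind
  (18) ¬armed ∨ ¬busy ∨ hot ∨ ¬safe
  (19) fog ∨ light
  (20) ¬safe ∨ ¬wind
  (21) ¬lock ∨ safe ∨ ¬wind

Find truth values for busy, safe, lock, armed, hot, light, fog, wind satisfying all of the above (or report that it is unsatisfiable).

busy=F, safe=T, lock=F, armed=F, hot=F, light=T, fog=T, wind=F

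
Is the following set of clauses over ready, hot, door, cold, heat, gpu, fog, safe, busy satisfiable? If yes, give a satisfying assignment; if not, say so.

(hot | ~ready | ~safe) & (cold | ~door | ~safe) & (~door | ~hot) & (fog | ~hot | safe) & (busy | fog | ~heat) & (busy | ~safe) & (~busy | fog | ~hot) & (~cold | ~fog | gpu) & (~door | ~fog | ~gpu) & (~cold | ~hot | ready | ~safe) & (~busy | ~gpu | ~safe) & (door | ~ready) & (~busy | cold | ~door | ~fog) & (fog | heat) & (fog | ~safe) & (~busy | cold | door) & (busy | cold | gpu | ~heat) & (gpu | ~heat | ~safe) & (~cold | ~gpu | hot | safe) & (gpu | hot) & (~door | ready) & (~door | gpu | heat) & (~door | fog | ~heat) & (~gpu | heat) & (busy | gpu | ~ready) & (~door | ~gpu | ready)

ready=F, hot=T, door=F, cold=T, heat=T, gpu=T, fog=T, safe=F, busy=T

Set ready = False.
  then (~door | ready) forces door = False.
Set hot = True.
Set cold = True.
  then (~cold | ~hot | ready | ~safe) forces safe = False.
  then (fog | ~hot | safe) forces fog = True.
  then (~cold | ~fog | gpu) forces gpu = True.
  then (~gpu | heat) forces heat = True.
Set busy = True.
All clauses satisfied.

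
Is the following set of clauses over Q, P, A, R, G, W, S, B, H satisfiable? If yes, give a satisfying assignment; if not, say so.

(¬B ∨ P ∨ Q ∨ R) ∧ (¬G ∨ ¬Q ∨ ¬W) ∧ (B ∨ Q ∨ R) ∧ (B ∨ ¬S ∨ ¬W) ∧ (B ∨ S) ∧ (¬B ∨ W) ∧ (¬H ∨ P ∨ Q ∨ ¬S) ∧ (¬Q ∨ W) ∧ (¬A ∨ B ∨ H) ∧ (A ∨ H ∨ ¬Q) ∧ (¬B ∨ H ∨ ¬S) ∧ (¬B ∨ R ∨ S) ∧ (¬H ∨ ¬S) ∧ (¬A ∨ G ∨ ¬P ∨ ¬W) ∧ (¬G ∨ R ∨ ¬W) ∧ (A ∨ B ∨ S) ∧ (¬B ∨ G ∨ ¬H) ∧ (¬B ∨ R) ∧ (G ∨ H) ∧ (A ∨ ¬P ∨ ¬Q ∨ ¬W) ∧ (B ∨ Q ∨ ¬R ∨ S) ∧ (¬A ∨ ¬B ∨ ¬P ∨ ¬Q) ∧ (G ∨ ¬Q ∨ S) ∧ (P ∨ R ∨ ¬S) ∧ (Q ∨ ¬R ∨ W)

Q = False, P = False, A = False, R = True, G = True, W = True, S = False, B = True, H = False

Set Q = False.
Set P = False.
Set A = False.
Try R = False:
  (¬B ∨ P ∨ Q ∨ R) forces B = False.
  clause (B ∨ Q ∨ R) is falsified — backtrack.
So R = True.
  then (Q ∨ ¬R ∨ W) forces W = True.
Try G = False:
  (G ∨ H) forces H = True.
  (¬H ∨ P ∨ Q ∨ ¬S) forces S = False.
  (B ∨ S) forces B = True.
  clause (¬B ∨ G ∨ ¬H) is falsified — backtrack.
So G = True.
Try S = True:
  (B ∨ ¬S ∨ ¬W) forces B = True.
  (¬H ∨ P ∨ Q ∨ ¬S) forces H = False.
  clause (¬B ∨ H ∨ ¬S) is falsified — backtrack.
So S = False.
  then (B ∨ S) forces B = True.
Set H = False.
All clauses satisfied.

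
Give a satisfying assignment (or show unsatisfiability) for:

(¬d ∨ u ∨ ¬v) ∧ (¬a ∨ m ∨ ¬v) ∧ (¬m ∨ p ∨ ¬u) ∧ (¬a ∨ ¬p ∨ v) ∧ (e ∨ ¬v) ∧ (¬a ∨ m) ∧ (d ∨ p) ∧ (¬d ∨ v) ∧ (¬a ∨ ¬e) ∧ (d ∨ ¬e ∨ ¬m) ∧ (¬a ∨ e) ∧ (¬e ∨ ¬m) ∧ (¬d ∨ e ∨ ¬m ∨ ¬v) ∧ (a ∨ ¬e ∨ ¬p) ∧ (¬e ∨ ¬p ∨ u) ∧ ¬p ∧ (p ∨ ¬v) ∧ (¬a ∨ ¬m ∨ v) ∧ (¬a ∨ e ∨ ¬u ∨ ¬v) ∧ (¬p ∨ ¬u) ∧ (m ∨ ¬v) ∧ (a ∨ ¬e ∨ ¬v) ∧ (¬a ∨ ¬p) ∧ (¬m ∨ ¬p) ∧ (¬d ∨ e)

Case p = True:
  Clause (¬p) is falsified — contradiction.
Case p = False:
  (d ∨ p) forces d = True.
  (¬d ∨ v) forces v = True.
  Clause (p ∨ ¬v) is falsified — contradiction.
Both cases fail, so the formula is unsatisfiable.

Unsatisfiable — no assignment works.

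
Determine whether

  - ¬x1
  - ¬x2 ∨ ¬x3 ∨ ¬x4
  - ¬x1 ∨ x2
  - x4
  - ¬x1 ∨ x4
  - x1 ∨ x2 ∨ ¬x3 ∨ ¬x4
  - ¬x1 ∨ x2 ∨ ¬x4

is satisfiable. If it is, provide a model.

x1=F, x2=F, x3=F, x4=T

Unit clause (¬x1) forces x1 = False.
Unit clause (x4) forces x4 = True.
Set x2 = False.
  then (x1 ∨ x2 ∨ ¬x3 ∨ ¬x4) forces x3 = False.
Check each clause:
  (¬x1): ¬x1 holds.
  (¬x2 ∨ ¬x3 ∨ ¬x4): ¬x2 holds.
  (¬x1 ∨ x2): ¬x1 holds.
  (x4): x4 holds.
  (¬x1 ∨ x4): ¬x1 holds.
  (x1 ∨ x2 ∨ ¬x3 ∨ ¬x4): ¬x3 holds.
  (¬x1 ∨ x2 ∨ ¬x4): ¬x1 holds.
All clauses satisfied.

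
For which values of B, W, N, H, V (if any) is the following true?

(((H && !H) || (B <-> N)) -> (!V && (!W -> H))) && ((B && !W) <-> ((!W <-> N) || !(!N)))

B = False; W = False; N = False; H = True; V = False

  ((H && !H) || (B <-> N)) -> (!V && (!W -> H)) = True
    (H && !H) || (B <-> N) = True
      H && !H = False
        !H = False
      B <-> N = True
    !V && (!W -> H) = True
      !V = True
      !W -> H = True
        !W = True
  (B && !W) <-> ((!W <-> N) || !(!N)) = True
    B && !W = False
      !W = True
    (!W <-> N) || !(!N) = False
      !W <-> N = False
        !W = True
      !(!N) = False
        !N = True
Both conjuncts True, so the formula holds.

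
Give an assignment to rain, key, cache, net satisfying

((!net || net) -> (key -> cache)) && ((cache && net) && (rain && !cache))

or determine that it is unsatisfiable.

Case cache = True: the conjunct !cache is False.
Case cache = False: the conjunct cache is False.
Both cases fail — unsatisfiable.

Unsatisfiable — no assignment works.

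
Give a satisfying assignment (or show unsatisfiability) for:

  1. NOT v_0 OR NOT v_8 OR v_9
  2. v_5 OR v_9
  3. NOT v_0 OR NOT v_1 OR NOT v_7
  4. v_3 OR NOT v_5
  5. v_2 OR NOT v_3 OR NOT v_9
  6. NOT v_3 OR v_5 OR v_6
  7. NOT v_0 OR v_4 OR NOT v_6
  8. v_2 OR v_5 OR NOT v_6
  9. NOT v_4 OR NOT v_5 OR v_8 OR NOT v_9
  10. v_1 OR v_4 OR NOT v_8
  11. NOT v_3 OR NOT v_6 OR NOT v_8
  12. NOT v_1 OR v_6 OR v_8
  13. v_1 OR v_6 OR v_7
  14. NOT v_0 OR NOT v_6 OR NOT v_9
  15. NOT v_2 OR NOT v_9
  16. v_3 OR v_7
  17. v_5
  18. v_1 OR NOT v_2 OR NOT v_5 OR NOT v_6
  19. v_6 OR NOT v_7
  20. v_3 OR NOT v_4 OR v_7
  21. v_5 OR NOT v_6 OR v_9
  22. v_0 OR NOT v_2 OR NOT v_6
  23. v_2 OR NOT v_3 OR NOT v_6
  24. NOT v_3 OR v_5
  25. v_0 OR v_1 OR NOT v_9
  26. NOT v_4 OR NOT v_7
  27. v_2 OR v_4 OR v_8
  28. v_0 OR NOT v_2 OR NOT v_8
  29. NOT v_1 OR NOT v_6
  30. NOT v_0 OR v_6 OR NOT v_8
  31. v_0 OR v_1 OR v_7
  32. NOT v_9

Unit clause (v_5) forces v_5 = True.
Unit clause (NOT v_9) forces v_9 = False.
In (v_3 OR NOT v_5) only v_3 is left, so v_3 = True.
Set v_0 = False.
Try v_1 = False:
  (v_0 OR v_1 OR v_7) forces v_7 = True.
  (v_6 OR NOT v_7) forces v_6 = True.
  (NOT v_3 OR NOT v_6 OR NOT v_8) forces v_8 = False.
  (v_1 OR NOT v_2 OR NOT v_5 OR NOT v_6) forces v_2 = False.
  clause (v_2 OR NOT v_3 OR NOT v_6) is falsified — backtrack.
So v_1 = True.
  then (NOT v_1 OR NOT v_6) forces v_6 = False.
  then (NOT v_1 OR v_6 OR v_8) forces v_8 = True.
  then (v_6 OR NOT v_7) forces v_7 = False.
  then (v_0 OR NOT v_2 OR NOT v_8) forces v_2 = False.
Set v_4 = True.
All clauses satisfied.

v_0=F, v_1=T, v_2=F, v_3=T, v_4=T, v_5=T, v_6=F, v_7=F, v_8=T, v_9=F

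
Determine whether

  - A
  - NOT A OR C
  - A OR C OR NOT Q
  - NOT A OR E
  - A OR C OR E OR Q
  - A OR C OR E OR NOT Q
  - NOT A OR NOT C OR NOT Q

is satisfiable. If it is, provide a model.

Unit clause (A) forces A = True.
In (NOT A OR C) only C is left, so C = True.
In (NOT A OR E) only E is left, so E = True.
In (NOT A OR NOT C OR NOT Q) only NOT Q is left, so Q = False.
All clauses satisfied.

E: True; Q: False; A: True; C: True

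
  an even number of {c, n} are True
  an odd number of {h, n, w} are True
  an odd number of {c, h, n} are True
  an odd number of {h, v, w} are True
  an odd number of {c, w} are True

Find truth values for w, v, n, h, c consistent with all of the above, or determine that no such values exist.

Adding constraints 2, 3, 5 mod 2: every variable appears an even number of times on the left, so the left side is 0.
But the right sides sum to 1 (mod 2). 0 ≠ 1 — the system is inconsistent.

No satisfying assignment exists.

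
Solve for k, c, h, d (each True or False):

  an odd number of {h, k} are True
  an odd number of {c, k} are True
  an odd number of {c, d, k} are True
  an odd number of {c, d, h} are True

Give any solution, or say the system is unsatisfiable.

Adding constraints 1, 3, 4 mod 2: every variable appears an even number of times on the left, so the left side is 0.
But the right sides sum to 1 (mod 2). 0 ≠ 1 — the system is inconsistent.

Unsatisfiable — no assignment works.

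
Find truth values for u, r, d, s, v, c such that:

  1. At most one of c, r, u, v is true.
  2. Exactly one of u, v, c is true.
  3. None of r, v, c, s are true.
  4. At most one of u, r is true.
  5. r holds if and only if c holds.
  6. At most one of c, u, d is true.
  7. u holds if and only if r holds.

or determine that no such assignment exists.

Case r = True:
  Constraint (3) is violated (r=T) — contradiction.
Case r = False:
  (3) forces v = False.
  (3) forces c = False.
  (2) with v=F, c=F forces u = True.
  Constraint (7) is violated (u=T, r=F) — contradiction.
Both cases fail — unsatisfiable.

UNSATISFIABLE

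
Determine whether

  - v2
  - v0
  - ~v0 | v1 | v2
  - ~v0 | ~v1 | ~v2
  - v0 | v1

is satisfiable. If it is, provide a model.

Unit clause (v2) forces v2 = True.
Unit clause (v0) forces v0 = True.
In (~v0 | ~v1 | ~v2) only ~v1 is left, so v1 = False.
Check each clause:
  (v2): v2 holds.
  (v0): v0 holds.
  (~v0 | v1 | v2): v2 holds.
  (~v0 | ~v1 | ~v2): ~v1 holds.
  (v0 | v1): v0 holds.
All clauses satisfied.

v0 = True, v1 = False, v2 = True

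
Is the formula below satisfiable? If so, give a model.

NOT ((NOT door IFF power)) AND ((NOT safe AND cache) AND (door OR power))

door: True, cache: True, safe: False, power: True

  NOT ((NOT door IFF power)) = True
    NOT door IFF power = False
      NOT door = False
  (NOT safe AND cache) AND (door OR power) = True
    NOT safe AND cache = True
      NOT safe = True
    door OR power = True
Both conjuncts True, so the formula holds.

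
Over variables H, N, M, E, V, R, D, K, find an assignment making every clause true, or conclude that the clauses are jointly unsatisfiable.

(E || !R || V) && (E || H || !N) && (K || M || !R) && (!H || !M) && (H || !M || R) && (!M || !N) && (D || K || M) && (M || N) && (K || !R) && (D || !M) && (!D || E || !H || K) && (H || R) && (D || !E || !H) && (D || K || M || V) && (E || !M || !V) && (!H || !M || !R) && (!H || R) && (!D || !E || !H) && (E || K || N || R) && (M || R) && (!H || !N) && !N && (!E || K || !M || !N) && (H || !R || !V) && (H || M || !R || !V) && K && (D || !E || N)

Unit clause (!N) forces N = False.
Unit clause (K) forces K = True.
In (M || N) only M is left, so M = True.
In (D || !M) only D is left, so D = True.
In (!H || !M) only !H is left, so H = False.
In (H || !M || R) only R is left, so R = True.
In (H || !R || !V) only !V is left, so V = False.
In (E || !R || V) only E is left, so E = True.
All clauses satisfied.

H=F, N=F, M=T, E=T, V=F, R=T, D=T, K=T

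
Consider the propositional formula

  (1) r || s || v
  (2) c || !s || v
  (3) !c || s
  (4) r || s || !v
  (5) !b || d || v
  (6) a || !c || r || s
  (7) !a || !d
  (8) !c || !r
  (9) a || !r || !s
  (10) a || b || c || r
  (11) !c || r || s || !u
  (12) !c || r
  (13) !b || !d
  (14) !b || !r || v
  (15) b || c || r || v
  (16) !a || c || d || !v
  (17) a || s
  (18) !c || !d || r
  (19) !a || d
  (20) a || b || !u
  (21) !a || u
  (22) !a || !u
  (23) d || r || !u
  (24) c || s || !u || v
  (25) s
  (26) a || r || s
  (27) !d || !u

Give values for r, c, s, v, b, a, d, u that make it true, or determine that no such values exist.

r=F; c=F; s=T; v=T; b=T; a=F; d=F; u=F

Unit clause (s) forces s = True.
Try r = True:
  (!c || !r) forces c = False.
  (c || !s || v) forces v = True.
  (a || !r || !s) forces a = True.
  (!a || !d) forces d = False.
  clause (!a || c || d || !v) is falsified — backtrack.
So r = False.
  then (!c || r) forces c = False.
  then (c || !s || v) forces v = True.
Set b = True.
  then (!b || !d) forces d = False.
  then (!a || c || d || !v) forces a = False.
  then (d || r || !u) forces u = False.
All clauses satisfied.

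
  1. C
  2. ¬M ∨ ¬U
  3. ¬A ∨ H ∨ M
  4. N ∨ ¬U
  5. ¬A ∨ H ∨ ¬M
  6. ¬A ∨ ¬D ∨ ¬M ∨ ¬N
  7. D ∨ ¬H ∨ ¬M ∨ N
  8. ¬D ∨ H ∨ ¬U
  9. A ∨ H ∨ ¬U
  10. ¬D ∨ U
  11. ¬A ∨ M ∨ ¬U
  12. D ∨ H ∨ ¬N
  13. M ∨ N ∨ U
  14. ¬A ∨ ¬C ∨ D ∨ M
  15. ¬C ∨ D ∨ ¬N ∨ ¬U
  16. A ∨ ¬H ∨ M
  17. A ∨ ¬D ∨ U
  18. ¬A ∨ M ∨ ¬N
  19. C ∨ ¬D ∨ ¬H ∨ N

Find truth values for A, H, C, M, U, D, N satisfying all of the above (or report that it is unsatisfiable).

A=T, H=T, C=T, M=T, U=F, D=F, N=T

Unit clause (C) forces C = True.
Set A = True.
Try H = False:
  (¬A ∨ H ∨ M) forces M = True.
  clause (¬A ∨ H ∨ ¬M) is falsified — backtrack.
So H = True.
Set M = True.
  then (¬M ∨ ¬U) forces U = False.
  then (¬D ∨ U) forces D = False.
  then (D ∨ ¬H ∨ ¬M ∨ N) forces N = True.
All clauses satisfied.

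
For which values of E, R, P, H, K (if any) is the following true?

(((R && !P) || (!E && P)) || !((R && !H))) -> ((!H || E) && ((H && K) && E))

E = True, R = True, P = True, H = False, K = True

  (((R && !P) || (!E && P)) || !((R && !H))) -> ((!H || E) && ((H && K) && E)) = True
    ((R && !P) || (!E && P)) || !((R && !H)) = False
      (R && !P) || (!E && P) = False
        R && !P = False
          !P = False
        !E && P = False
          !E = False
      !((R && !H)) = False
        R && !H = True
          !H = True
    (!H || E) && ((H && K) && E) = False
      !H || E = True
        !H = True
      (H && K) && E = False
        H && K = False
The formula evaluates to True.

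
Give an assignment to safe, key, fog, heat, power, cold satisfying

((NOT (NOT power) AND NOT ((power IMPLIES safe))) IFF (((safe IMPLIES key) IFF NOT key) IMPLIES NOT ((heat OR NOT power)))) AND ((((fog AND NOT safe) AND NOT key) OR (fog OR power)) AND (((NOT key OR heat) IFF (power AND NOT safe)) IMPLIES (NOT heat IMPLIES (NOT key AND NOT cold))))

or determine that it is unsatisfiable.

safe: False, key: True, fog: False, heat: True, power: True, cold: True

  (NOT (NOT power) AND NOT ((power IMPLIES safe))) IFF (((safe IMPLIES key) IFF NOT key) IMPLIES NOT ((heat OR NOT power))) = True
    NOT (NOT power) AND NOT ((power IMPLIES safe)) = True
      NOT (NOT power) = True
        NOT power = False
      NOT ((power IMPLIES safe)) = True
        power IMPLIES safe = False
    ((safe IMPLIES key) IFF NOT key) IMPLIES NOT ((heat OR NOT power)) = True
      (safe IMPLIES key) IFF NOT key = False
        safe IMPLIES key = True
        NOT key = False
      NOT ((heat OR NOT power)) = False
        heat OR NOT power = True
          NOT power = False
  (((fog AND NOT safe) AND NOT key) OR (fog OR power)) AND (((NOT key OR heat) IFF (power AND NOT safe)) IMPLIES (NOT heat IMPLIES (NOT key AND NOT cold))) = True
    ((fog AND NOT safe) AND NOT key) OR (fog OR power) = True
      (fog AND NOT safe) AND NOT key = False
        fog AND NOT safe = False
          NOT safe = True
        NOT key = False
      fog OR power = True
    ((NOT key OR heat) IFF (power AND NOT safe)) IMPLIES (NOT heat IMPLIES (NOT key AND NOT cold)) = True
      (NOT key OR heat) IFF (power AND NOT safe) = True
        NOT key OR heat = True
          NOT key = False
        power AND NOT safe = True
          NOT safe = True
      NOT heat IMPLIES (NOT key AND NOT cold) = True
        NOT heat = False
        NOT key AND NOT cold = False
          NOT key = False
          NOT cold = False
Both conjuncts True, so the formula holds.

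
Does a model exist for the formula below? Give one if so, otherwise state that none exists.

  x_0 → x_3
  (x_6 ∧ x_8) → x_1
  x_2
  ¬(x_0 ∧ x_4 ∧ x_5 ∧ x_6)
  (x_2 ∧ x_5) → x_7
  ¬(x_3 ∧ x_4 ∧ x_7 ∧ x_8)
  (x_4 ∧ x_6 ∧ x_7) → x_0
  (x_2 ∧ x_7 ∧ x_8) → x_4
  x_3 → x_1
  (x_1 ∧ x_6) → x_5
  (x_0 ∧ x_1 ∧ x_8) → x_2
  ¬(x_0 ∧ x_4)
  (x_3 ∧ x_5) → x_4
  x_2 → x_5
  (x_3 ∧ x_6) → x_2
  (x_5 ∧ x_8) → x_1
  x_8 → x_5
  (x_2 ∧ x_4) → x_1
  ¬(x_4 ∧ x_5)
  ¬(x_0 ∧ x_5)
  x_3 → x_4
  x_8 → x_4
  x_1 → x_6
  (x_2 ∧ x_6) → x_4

Unit clause (x_2) forces x_2 = True.
In (¬x_2 ∨ x_5) only x_5 is left, so x_5 = True.
In (¬x_0 ∨ ¬x_5) only ¬x_0 is left, so x_0 = False.
In (¬x_2 ∨ ¬x_5 ∨ x_7) only x_7 is left, so x_7 = True.
In (¬x_4 ∨ ¬x_5) only ¬x_4 is left, so x_4 = False.
In (¬x_3 ∨ x_4) only ¬x_3 is left, so x_3 = False.
In (¬x_2 ∨ x_4 ∨ ¬x_7 ∨ ¬x_8) only ¬x_8 is left, so x_8 = False.
In (¬x_2 ∨ x_4 ∨ ¬x_6) only ¬x_6 is left, so x_6 = False.
In (¬x_1 ∨ x_6) only ¬x_1 is left, so x_1 = False.
All clauses satisfied.

x_0: False; x_1: False; x_2: True; x_3: False; x_4: False; x_5: True; x_6: False; x_7: True; x_8: False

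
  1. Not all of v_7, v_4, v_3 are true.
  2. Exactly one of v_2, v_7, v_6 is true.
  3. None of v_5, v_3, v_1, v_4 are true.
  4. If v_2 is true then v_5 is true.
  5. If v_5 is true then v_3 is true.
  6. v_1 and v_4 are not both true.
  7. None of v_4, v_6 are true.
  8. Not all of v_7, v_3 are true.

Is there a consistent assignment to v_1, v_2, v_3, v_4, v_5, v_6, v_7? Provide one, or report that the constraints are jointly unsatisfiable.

v_1: False; v_2: False; v_3: False; v_4: False; v_5: False; v_6: False; v_7: True

  (1) {v_7, v_4, v_3}: 1/3 true — not all ✓
  (2) {v_2, v_7, v_6}: 1 true — exactly one ✓
  (3) {v_5, v_3, v_1, v_4}: 0 true — none ✓
  (4) v_2=F ⇒ v_5: vacuous ✓
  (5) v_5=F ⇒ v_3: vacuous ✓
  (6) v_1=F, v_4=F — not both ✓
  (7) {v_4, v_6}: 0 true — none ✓
  (8) {v_7, v_3}: 1/2 true — not all ✓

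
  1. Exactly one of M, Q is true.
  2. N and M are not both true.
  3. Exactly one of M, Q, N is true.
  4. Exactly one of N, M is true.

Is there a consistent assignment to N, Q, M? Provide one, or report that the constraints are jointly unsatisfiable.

N = False, Q = False, M = True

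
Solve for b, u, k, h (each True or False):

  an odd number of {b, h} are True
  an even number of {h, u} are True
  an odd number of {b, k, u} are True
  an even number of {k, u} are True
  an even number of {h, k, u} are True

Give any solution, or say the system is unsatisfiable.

b = True, u = False, k = False, h = False

{b, h}: 1 true → odd ✓
{h, u}: 0 true → even ✓
{b, k, u}: 1 true → odd ✓
{k, u}: 0 true → even ✓
{h, k, u}: 0 true → even ✓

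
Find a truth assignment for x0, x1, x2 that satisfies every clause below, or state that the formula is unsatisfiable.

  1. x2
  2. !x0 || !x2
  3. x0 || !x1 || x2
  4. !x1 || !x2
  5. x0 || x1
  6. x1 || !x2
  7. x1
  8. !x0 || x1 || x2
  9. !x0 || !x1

No satisfying assignment exists.

Case x1 = True:
  (x2) forces x2 = True.
  Clause (!x1 || !x2) is falsified — contradiction.
Case x1 = False:
  Clause (x1) is falsified — contradiction.
Both cases fail, so the formula is unsatisfiable.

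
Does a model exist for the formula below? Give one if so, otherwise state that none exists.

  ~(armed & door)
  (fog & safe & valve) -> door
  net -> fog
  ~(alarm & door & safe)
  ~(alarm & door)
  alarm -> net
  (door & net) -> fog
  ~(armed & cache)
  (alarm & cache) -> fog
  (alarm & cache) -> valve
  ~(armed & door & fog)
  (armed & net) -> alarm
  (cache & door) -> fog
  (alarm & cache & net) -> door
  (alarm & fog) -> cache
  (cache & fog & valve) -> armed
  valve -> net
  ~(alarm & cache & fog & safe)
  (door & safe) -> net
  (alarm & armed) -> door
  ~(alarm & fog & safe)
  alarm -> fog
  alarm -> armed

Set valve = False.
Set fog = False.
  then (fog | ~net) forces net = False.
  then (~alarm | net) forces alarm = False.
Set armed = True.
  then (~armed | ~door) forces door = False.
  then (~armed | ~cache) forces cache = False.
Set safe = True.
All clauses satisfied.

valve = False, fog = False, armed = True, net = False, cache = False, safe = True, door = False, alarm = False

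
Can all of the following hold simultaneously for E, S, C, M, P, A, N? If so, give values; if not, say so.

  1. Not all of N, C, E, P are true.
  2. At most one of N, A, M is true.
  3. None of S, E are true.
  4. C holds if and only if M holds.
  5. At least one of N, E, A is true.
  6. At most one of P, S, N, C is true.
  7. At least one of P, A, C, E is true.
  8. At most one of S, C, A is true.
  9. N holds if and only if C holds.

E=F; S=F; C=F; M=F; P=F; A=T; N=F

  (1) {N, C, E, P}: 0/4 true — not all ✓
  (2) {N, A, M}: 1 true — at most one ✓
  (3) {S, E}: 0 true — none ✓
  (4) C=F, M=F — same ✓
  (5) {N, E, A}: 1 true — at least one ✓
  (6) {P, S, N, C}: 0 true — at most one ✓
  (7) {P, A, C, E}: 1 true — at least one ✓
  (8) {S, C, A}: 1 true — at most one ✓
  (9) N=F, C=F — same ✓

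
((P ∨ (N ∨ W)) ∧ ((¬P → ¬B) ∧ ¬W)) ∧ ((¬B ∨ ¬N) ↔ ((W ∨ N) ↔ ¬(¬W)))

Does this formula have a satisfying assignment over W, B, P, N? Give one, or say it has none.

W = False, B = True, P = True, N = True

  (P ∨ (N ∨ W)) ∧ ((¬P → ¬B) ∧ ¬W) = True
    P ∨ (N ∨ W) = True
      N ∨ W = True
    (¬P → ¬B) ∧ ¬W = True
      ¬P → ¬B = True
        ¬P = False
        ¬B = False
      ¬W = True
  (¬B ∨ ¬N) ↔ ((W ∨ N) ↔ ¬(¬W)) = True
    ¬B ∨ ¬N = False
      ¬B = False
      ¬N = False
    (W ∨ N) ↔ ¬(¬W) = False
      W ∨ N = True
      ¬(¬W) = False
        ¬W = True
Both conjuncts True, so the formula holds.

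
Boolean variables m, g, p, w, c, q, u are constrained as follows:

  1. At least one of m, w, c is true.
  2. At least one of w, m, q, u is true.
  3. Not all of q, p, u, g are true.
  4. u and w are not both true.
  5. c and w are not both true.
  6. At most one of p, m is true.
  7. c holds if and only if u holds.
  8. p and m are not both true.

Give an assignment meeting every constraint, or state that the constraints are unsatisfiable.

m = False; g = False; p = True; w = False; c = True; q = True; u = True

  (1) {m, w, c}: 1 true — at least one ✓
  (2) {w, m, q, u}: 2 true — at least one ✓
  (3) {q, p, u, g}: 3/4 true — not all ✓
  (4) u=T, w=F — not both ✓
  (5) c=T, w=F — not both ✓
  (6) {p, m}: 1 true — at most one ✓
  (7) c=T, u=T — same ✓
  (8) p=T, m=F — not both ✓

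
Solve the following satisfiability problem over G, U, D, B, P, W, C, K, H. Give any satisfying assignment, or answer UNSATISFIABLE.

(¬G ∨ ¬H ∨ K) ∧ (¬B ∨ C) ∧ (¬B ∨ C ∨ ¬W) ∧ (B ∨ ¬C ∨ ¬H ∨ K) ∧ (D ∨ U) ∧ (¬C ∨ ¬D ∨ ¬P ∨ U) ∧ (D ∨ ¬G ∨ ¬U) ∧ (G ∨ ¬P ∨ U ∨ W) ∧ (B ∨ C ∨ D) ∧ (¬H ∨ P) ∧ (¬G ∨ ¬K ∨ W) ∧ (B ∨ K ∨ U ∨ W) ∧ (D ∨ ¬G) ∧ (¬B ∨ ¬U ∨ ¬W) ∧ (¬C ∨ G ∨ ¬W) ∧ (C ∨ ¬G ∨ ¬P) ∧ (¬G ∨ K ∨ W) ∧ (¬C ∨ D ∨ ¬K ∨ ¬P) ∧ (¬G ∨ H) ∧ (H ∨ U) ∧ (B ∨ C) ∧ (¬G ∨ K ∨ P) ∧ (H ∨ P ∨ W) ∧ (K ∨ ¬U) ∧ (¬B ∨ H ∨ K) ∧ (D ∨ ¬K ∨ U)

Set G = False.
Set U = True.
  then (K ∨ ¬U) forces K = True.
Set D = True.
Set B = True.
  then (¬B ∨ C) forces C = True.
  then (¬B ∨ ¬U ∨ ¬W) forces W = False.
Try P = False:
  (¬H ∨ P) forces H = False.
  clause (H ∨ P ∨ W) is falsified — backtrack.
So P = True.
Set H = True.
All clauses satisfied.

G: False, U: True, D: True, B: True, P: True, W: False, C: True, K: True, H: True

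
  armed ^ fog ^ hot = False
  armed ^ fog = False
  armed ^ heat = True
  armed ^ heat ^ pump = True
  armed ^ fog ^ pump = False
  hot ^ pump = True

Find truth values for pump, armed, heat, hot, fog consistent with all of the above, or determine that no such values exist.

Unsatisfiable — no assignment works.

Adding constraints 1, 2, 3, 4, 6 mod 2: every variable appears an even number of times on the left, so the left side is 0.
But the right sides sum to 1 (mod 2). 0 ≠ 1 — the system is inconsistent.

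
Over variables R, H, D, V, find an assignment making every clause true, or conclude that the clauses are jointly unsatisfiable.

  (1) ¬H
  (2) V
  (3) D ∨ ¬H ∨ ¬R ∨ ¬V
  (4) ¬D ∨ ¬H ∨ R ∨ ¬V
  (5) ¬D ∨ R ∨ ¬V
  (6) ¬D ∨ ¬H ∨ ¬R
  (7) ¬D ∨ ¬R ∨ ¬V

R: True, H: False, D: False, V: True

Unit clause (¬H) forces H = False.
Unit clause (V) forces V = True.
Set R = True.
  then (¬D ∨ ¬R ∨ ¬V) forces D = False.
Check each clause:
  (¬H): ¬H holds.
  (V): V holds.
  (D ∨ ¬H ∨ ¬R ∨ ¬V): ¬H holds.
  (¬D ∨ ¬H ∨ R ∨ ¬V): ¬D holds.
  (¬D ∨ R ∨ ¬V): ¬D holds.
  (¬D ∨ ¬H ∨ ¬R): ¬D holds.
  (¬D ∨ ¬R ∨ ¬V): ¬D holds.
All clauses satisfied.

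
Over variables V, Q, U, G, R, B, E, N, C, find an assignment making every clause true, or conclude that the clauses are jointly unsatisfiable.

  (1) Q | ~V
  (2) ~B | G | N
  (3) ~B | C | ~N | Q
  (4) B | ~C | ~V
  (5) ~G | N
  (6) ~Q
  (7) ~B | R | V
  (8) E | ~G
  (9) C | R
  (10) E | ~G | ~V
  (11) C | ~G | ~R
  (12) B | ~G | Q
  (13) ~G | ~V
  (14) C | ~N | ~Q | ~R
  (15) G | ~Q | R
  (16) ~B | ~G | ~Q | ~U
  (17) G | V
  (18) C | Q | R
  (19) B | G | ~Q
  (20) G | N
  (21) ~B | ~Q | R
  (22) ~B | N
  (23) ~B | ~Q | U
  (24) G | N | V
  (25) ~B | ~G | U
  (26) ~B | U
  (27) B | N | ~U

Unit clause (~Q) forces Q = False.
In (Q | ~V) only ~V is left, so V = False.
In (G | V) only G is left, so G = True.
In (~G | N) only N is left, so N = True.
In (E | ~G) only E is left, so E = True.
In (B | ~G | Q) only B is left, so B = True.
In (~B | ~G | U) only U is left, so U = True.
In (~B | C | ~N | Q) only C is left, so C = True.
In (~B | R | V) only R is left, so R = True.
All clauses satisfied.

V=F; Q=F; U=T; G=T; R=T; B=T; E=T; N=T; C=T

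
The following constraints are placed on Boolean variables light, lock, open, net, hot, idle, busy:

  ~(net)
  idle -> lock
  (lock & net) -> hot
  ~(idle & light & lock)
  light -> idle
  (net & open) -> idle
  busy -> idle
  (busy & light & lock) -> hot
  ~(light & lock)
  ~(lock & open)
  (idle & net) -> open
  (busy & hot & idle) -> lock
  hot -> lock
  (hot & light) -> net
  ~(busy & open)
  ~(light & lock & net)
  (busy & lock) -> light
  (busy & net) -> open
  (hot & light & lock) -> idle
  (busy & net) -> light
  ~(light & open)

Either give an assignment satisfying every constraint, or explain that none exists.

Unit clause (~net) forces net = False.
Set light = False.
Set lock = True.
  then (~lock | ~open) forces open = False.
  then (~busy | light | ~lock) forces busy = False.
Set hot = True.
Set idle = True.
All clauses satisfied.

light=F, lock=T, open=F, net=F, hot=T, idle=T, busy=F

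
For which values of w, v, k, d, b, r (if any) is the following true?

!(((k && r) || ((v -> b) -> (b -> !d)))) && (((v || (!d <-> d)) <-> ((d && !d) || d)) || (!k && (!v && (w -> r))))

w = False; v = False; k = False; d = True; b = True; r = True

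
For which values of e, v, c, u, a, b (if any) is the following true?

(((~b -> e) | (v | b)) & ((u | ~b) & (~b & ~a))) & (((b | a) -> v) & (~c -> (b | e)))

e=T, v=T, c=T, u=F, a=F, b=F

  ((~b -> e) | (v | b)) & ((u | ~b) & (~b & ~a)) = True
    (~b -> e) | (v | b) = True
      ~b -> e = True
        ~b = True
      v | b = True
    (u | ~b) & (~b & ~a) = True
      u | ~b = True
        ~b = True
      ~b & ~a = True
        ~b = True
        ~a = True
  ((b | a) -> v) & (~c -> (b | e)) = True
    (b | a) -> v = True
      b | a = False
    ~c -> (b | e) = True
      ~c = False
      b | e = True
Both conjuncts True, so the formula holds.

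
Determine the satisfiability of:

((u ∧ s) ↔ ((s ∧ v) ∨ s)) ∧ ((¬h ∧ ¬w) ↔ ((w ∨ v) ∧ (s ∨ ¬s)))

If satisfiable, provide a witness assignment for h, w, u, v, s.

h = False; w = False; u = True; v = True; s = False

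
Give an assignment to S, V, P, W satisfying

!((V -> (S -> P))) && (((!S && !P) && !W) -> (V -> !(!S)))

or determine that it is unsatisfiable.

S = True; V = True; P = False; W = True

  !((V -> (S -> P))) = True
    V -> (S -> P) = False
      S -> P = False
  ((!S && !P) && !W) -> (V -> !(!S)) = True
    (!S && !P) && !W = False
      !S && !P = False
        !S = False
        !P = True
      !W = False
    V -> !(!S) = True
      !(!S) = True
        !S = False
Both conjuncts True, so the formula holds.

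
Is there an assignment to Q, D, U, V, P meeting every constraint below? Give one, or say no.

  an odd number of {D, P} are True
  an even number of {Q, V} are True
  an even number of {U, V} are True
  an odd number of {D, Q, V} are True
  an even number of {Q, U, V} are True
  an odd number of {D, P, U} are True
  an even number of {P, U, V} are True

Q = False, D = True, U = False, V = False, P = False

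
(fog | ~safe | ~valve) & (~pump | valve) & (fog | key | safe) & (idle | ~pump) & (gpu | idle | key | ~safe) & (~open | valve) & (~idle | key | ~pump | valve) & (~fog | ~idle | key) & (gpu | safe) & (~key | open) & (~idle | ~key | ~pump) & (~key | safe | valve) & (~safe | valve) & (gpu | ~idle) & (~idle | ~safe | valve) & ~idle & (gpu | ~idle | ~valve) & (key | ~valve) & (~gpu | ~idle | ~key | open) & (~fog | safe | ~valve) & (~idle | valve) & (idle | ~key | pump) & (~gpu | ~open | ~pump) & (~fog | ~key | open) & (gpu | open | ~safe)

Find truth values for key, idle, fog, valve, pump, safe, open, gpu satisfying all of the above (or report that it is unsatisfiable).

Unit clause (~idle) forces idle = False.
In (idle | ~pump) only ~pump is left, so pump = False.
In (idle | ~key | pump) only ~key is left, so key = False.
In (key | ~valve) only ~valve is left, so valve = False.
In (~open | valve) only ~open is left, so open = False.
In (~safe | valve) only ~safe is left, so safe = False.
In (fog | key | safe) only fog is left, so fog = True.
In (gpu | safe) only gpu is left, so gpu = True.
All clauses satisfied.

key=F, idle=F, fog=T, valve=F, pump=F, safe=F, open=F, gpu=T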